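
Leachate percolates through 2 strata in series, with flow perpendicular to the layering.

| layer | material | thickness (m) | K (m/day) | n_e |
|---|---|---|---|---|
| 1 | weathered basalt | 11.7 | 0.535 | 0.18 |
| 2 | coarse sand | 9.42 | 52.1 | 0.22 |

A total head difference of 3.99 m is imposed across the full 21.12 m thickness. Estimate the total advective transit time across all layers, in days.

With flow normal to the layers, continuity requires the same specific discharge q through every layer.
Σ(b_i/K_i) = 11.7/0.535 + 9.42/52.1 = 22.05 d.
q = Δh / Σ(b_i/K_i) = 3.99 / 22.05 = 0.1810 m/day.
In each layer the seepage velocity is v_i = q/n_i, so the layer transit time is t_i = b_i·n_i / q:
  layer 1 (weathered basalt): t_1 = 11.7 × 0.18 / 0.1810 = 11.64 d
  layer 2 (coarse sand): t_2 = 9.42 × 0.22 / 0.1810 = 11.45 d
Total t = Σ t_i = 23.09 days.

23.1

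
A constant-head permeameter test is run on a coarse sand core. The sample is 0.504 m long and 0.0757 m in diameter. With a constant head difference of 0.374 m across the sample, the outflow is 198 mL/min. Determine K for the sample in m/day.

85.4

Cross-sectional area A = π·(d/2)² = π × (0.0757/2)² = 0.004501 m².
Convert discharge: 198 mL/min = 3.300e-06 m³/s.
Darcy's law rearranged: K = Q·L / (A·Δh) = 3.300e-06 × 0.504 / (0.004501 × 0.374) = 0.0009881 m/s = 85.37 m/day.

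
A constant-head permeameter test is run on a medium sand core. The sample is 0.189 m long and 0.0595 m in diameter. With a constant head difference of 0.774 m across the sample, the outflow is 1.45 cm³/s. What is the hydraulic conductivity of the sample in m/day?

Cross-sectional area A = π·(d/2)² = π × (0.0595/2)² = 0.002781 m².
Convert discharge: 1.45 cm³/s = 1.450e-06 m³/s.
Darcy's law rearranged: K = Q·L / (A·Δh) = 1.450e-06 × 0.189 / (0.002781 × 0.774) = 0.0001273 m/s = 11.00 m/day.

11.0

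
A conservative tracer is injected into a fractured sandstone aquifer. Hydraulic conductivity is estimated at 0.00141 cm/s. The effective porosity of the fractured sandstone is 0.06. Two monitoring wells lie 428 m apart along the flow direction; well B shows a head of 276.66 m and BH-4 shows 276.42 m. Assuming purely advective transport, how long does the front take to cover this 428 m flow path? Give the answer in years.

103

Convert K: 0.00141 cm/s × 864 = 1.218 m/day.
Hydraulic gradient i = (276.66 − 276.42) / 428 = 0.24 / 428 = 0.0005607.
Darcy flux q = K · i = 1.218 × 0.0005607 = 0.0006831 m/day.
Seepage velocity v = q / n_e = 0.0006831 / 0.06 = 0.01139 m/day.
Travel time t = L / v = 428 / 0.01139 = 37592 days = 102.9 years.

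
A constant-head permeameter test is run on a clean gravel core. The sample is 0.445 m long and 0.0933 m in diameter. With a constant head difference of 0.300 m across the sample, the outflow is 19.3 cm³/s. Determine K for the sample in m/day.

Cross-sectional area A = π·(d/2)² = π × (0.0933/2)² = 0.006837 m².
Convert discharge: 19.3 cm³/s = 1.930e-05 m³/s.
Darcy's law rearranged: K = Q·L / (A·Δh) = 1.930e-05 × 0.445 / (0.006837 × 0.300) = 0.004187 m/s = 361.8 m/day.

362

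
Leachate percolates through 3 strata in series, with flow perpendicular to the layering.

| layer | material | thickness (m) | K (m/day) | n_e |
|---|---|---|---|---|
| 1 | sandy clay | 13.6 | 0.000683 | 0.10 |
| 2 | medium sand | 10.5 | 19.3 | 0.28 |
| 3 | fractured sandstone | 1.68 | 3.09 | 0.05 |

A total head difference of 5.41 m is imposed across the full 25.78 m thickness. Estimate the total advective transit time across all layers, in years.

44.2

With flow normal to the layers, continuity requires the same specific discharge q through every layer.
Σ(b_i/K_i) = 13.6/0.000683 + 10.5/19.3 + 1.68/3.09 = 19913 d.
q = Δh / Σ(b_i/K_i) = 5.41 / 19913 = 0.0002717 m/day.
In each layer the seepage velocity is v_i = q/n_i, so the layer transit time is t_i = b_i·n_i / q:
  layer 1 (sandy clay): t_1 = 13.6 × 0.10 / 0.0002717 = 5006 d
  layer 2 (medium sand): t_2 = 10.5 × 0.28 / 0.0002717 = 10822 d
  layer 3 (fractured sandstone): t_3 = 1.68 × 0.05 / 0.0002717 = 309.2 d
Total t = Σ t_i = 16137 days = 44.18 years.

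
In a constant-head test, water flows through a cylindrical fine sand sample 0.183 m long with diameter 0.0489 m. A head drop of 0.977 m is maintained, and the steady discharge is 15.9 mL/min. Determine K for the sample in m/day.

2.28

Cross-sectional area A = π·(d/2)² = π × (0.0489/2)² = 0.001878 m².
Convert discharge: 15.9 mL/min = 2.650e-07 m³/s.
Darcy's law rearranged: K = Q·L / (A·Δh) = 2.650e-07 × 0.183 / (0.001878 × 0.977) = 2.643e-05 m/s = 2.284 m/day.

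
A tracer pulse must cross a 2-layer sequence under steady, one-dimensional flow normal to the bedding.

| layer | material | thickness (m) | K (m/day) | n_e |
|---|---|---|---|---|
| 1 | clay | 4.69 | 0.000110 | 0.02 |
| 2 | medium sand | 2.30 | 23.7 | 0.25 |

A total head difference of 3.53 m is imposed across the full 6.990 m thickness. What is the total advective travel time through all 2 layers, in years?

With flow normal to the layers, continuity requires the same specific discharge q through every layer.
Σ(b_i/K_i) = 4.69/0.000110 + 2.30/23.7 = 42636 d.
q = Δh / Σ(b_i/K_i) = 3.53 / 42636 = 8.279e-05 m/day.
In each layer the seepage velocity is v_i = q/n_i, so the layer transit time is t_i = b_i·n_i / q:
  layer 1 (clay): t_1 = 4.69 × 0.02 / 8.279e-05 = 1133 d
  layer 2 (medium sand): t_2 = 2.30 × 0.25 / 8.279e-05 = 6945 d
Total t = Σ t_i = 8078 days = 22.12 years.

22.1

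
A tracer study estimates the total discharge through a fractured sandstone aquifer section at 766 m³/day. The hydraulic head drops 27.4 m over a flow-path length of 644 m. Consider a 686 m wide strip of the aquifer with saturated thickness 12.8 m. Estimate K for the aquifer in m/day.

2.05

Cross-sectional area A = 686 × 12.8 = 8781 m².
Hydraulic gradient i = Δh / L = 27.4 / 644 = 0.04255.
From Q = K·A·i, K = Q / (A·i) = 766 / (8781 × 0.04255) = 2.050 m/day.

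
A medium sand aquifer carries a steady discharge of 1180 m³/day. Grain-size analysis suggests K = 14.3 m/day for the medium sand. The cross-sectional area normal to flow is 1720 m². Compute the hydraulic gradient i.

From Q = K·A·i, i = Q / (K·A) = 1180 / (14.30 × 1720) = 0.04798.

0.0480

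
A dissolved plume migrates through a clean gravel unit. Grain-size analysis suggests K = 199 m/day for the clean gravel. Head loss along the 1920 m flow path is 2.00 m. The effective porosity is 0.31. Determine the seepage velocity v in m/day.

0.669

Hydraulic gradient i = Δh / L = 2.00 / 1920 = 0.001042.
Darcy flux q = K · i = 199.0 × 0.001042 = 0.2073 m/day.
Seepage velocity v = q / n_e = 0.2073 / 0.31 = 0.6687 m/day.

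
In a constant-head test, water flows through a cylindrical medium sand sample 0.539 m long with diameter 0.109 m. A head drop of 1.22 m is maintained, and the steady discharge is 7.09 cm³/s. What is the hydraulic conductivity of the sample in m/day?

Cross-sectional area A = π·(d/2)² = π × (0.109/2)² = 0.009331 m².
Convert discharge: 7.09 cm³/s = 7.090e-06 m³/s.
Darcy's law rearranged: K = Q·L / (A·Δh) = 7.090e-06 × 0.539 / (0.009331 × 1.22) = 0.0003357 m/s = 29.00 m/day.

29.0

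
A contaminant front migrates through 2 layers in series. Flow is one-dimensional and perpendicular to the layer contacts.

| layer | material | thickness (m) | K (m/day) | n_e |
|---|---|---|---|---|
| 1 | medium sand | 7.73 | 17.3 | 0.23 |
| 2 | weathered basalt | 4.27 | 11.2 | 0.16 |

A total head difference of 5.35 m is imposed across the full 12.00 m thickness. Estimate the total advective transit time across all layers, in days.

With flow normal to the layers, continuity requires the same specific discharge q through every layer.
Σ(b_i/K_i) = 7.73/17.3 + 4.27/11.2 = 0.8281 d.
q = Δh / Σ(b_i/K_i) = 5.35 / 0.8281 = 6.461 m/day.
In each layer the seepage velocity is v_i = q/n_i, so the layer transit time is t_i = b_i·n_i / q:
  layer 1 (medium sand): t_1 = 7.73 × 0.23 / 6.461 = 0.2752 d
  layer 2 (weathered basalt): t_2 = 4.27 × 0.16 / 6.461 = 0.1057 d
Total t = Σ t_i = 0.3809 days.

0.381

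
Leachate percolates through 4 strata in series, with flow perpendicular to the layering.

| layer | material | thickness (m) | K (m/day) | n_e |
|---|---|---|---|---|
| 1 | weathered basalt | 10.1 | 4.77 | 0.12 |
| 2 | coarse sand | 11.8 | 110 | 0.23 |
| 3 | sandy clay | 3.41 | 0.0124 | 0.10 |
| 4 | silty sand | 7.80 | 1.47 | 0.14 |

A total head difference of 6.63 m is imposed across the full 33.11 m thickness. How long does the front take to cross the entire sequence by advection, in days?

With flow normal to the layers, continuity requires the same specific discharge q through every layer.
Σ(b_i/K_i) = 10.1/4.77 + 11.8/110 + 3.41/0.0124 + 7.80/1.47 = 282.5 d.
q = Δh / Σ(b_i/K_i) = 6.63 / 282.5 = 0.02347 m/day.
In each layer the seepage velocity is v_i = q/n_i, so the layer transit time is t_i = b_i·n_i / q:
  layer 1 (weathered basalt): t_1 = 10.1 × 0.12 / 0.02347 = 51.65 d
  layer 2 (coarse sand): t_2 = 11.8 × 0.23 / 0.02347 = 115.7 d
  layer 3 (sandy clay): t_3 = 3.41 × 0.10 / 0.02347 = 14.53 d
  layer 4 (silty sand): t_4 = 7.80 × 0.14 / 0.02347 = 46.53 d
Total t = Σ t_i = 228.4 days.

228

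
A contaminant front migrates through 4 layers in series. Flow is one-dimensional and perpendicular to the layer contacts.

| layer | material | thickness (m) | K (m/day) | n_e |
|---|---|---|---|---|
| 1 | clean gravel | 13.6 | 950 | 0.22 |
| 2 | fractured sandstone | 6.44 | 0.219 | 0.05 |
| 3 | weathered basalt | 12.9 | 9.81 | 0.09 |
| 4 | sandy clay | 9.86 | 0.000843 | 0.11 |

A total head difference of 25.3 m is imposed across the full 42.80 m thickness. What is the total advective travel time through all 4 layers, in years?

7.06

With flow normal to the layers, continuity requires the same specific discharge q through every layer.
Σ(b_i/K_i) = 13.6/950 + 6.44/0.219 + 12.9/9.81 + 9.86/0.000843 = 11727 d.
q = Δh / Σ(b_i/K_i) = 25.3 / 11727 = 0.002157 m/day.
In each layer the seepage velocity is v_i = q/n_i, so the layer transit time is t_i = b_i·n_i / q:
  layer 1 (clean gravel): t_1 = 13.6 × 0.22 / 0.002157 = 1387 d
  layer 2 (fractured sandstone): t_2 = 6.44 × 0.05 / 0.002157 = 149.3 d
  layer 3 (weathered basalt): t_3 = 12.9 × 0.09 / 0.002157 = 538.1 d
  layer 4 (sandy clay): t_4 = 9.86 × 0.11 / 0.002157 = 502.7 d
Total t = Σ t_i = 2577 days = 7.055 years.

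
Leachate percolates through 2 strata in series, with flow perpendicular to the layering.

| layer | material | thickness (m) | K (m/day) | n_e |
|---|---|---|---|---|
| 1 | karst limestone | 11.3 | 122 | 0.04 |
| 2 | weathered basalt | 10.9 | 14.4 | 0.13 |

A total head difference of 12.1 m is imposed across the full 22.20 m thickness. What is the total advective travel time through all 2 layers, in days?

0.131

With flow normal to the layers, continuity requires the same specific discharge q through every layer.
Σ(b_i/K_i) = 11.3/122 + 10.9/14.4 = 0.8496 d.
q = Δh / Σ(b_i/K_i) = 12.1 / 0.8496 = 14.24 m/day.
In each layer the seepage velocity is v_i = q/n_i, so the layer transit time is t_i = b_i·n_i / q:
  layer 1 (karst limestone): t_1 = 11.3 × 0.04 / 14.24 = 0.03174 d
  layer 2 (weathered basalt): t_2 = 10.9 × 0.13 / 14.24 = 0.09949 d
Total t = Σ t_i = 0.1312 days.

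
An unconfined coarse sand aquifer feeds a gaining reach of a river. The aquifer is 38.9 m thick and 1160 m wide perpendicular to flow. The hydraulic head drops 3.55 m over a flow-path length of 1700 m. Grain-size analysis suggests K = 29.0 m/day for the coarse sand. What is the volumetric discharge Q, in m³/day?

Cross-sectional area A = 1160 × 38.9 = 45124 m².
Hydraulic gradient i = Δh / L = 3.55 / 1700 = 0.002088.
Darcy's law: Q = K · A · i = 29.00 × 45124 × 0.002088 = 2733 m³/day.

2730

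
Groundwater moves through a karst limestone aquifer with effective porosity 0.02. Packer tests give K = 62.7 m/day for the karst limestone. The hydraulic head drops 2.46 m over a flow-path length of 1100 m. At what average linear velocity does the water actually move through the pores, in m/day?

7.01

Hydraulic gradient i = Δh / L = 2.46 / 1100 = 0.002236.
Darcy flux q = K · i = 62.70 × 0.002236 = 0.1402 m/day.
Seepage velocity v = q / n_e = 0.1402 / 0.02 = 7.011 m/day.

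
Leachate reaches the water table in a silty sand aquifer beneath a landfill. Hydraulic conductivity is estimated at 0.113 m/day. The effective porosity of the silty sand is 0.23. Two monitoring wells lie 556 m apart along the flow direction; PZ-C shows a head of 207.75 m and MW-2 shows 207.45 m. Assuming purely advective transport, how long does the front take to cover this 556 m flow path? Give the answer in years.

Hydraulic gradient i = (207.75 − 207.45) / 556 = 0.3 / 556 = 0.0005396.
Darcy flux q = K · i = 0.1130 × 0.0005396 = 6.097e-05 m/day.
Seepage velocity v = q / n_e = 6.097e-05 / 0.23 = 0.0002651 m/day.
Travel time t = L / v = 556 / 0.0002651 = 2.097e+06 days = 5742 years.

5740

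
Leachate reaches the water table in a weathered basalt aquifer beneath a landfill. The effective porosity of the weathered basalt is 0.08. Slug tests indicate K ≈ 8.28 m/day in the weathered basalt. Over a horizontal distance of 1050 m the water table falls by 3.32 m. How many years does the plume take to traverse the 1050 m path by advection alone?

Hydraulic gradient i = Δh / L = 3.32 / 1050 = 0.003162.
Darcy flux q = K · i = 8.280 × 0.003162 = 0.02618 m/day.
Seepage velocity v = q / n_e = 0.02618 / 0.08 = 0.3273 m/day.
Travel time t = L / v = 1050 / 0.3273 = 3208 days = 8.784 years.

8.78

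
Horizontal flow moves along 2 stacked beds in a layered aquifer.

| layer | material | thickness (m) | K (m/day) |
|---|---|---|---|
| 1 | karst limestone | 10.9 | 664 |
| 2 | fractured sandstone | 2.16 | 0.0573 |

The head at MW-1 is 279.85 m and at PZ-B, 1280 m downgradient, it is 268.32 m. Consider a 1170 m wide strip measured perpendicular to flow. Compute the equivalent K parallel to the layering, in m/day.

554

Flow is parallel to layering, so each bed carries its own Darcy discharge and the transmissivities add.
Σ(K_i·b_i) = 664×10.9 + 0.0573×2.16 = 7238 m²/day.
Total thickness b = 13.06 m, so K_eq = Σ(K_i·b_i)/b = 554.2 m/day.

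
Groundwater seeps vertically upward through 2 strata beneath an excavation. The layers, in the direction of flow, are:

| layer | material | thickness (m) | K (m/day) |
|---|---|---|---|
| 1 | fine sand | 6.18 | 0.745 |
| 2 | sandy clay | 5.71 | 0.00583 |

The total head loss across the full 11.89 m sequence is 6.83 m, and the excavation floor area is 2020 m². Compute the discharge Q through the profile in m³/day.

14.0

Flow is perpendicular to layering, so the layers act in series and the equivalent K is the thickness-weighted harmonic mean.
Total thickness L = 6.18 + 5.71 = 11.89 m.
Σ(b_i/K_i) = 6.18/0.745 + 5.71/0.00583 = 987.7 d.
K_eq = L / Σ(b_i/K_i) = 11.89 / 987.7 = 0.01204 m/day.
Q = K_eq · A · (Δh/L) = 0.01204 × 2020 × (6.83/11.89) = 13.97 m³/day.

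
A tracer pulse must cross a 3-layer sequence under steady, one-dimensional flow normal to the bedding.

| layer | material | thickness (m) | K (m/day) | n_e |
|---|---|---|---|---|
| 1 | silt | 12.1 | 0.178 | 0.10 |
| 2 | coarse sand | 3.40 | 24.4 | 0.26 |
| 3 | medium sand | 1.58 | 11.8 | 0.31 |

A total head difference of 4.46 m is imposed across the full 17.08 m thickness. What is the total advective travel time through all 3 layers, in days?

39.5

With flow normal to the layers, continuity requires the same specific discharge q through every layer.
Σ(b_i/K_i) = 12.1/0.178 + 3.40/24.4 + 1.58/11.8 = 68.25 d.
q = Δh / Σ(b_i/K_i) = 4.46 / 68.25 = 0.06535 m/day.
In each layer the seepage velocity is v_i = q/n_i, so the layer transit time is t_i = b_i·n_i / q:
  layer 1 (silt): t_1 = 12.1 × 0.10 / 0.06535 = 18.52 d
  layer 2 (coarse sand): t_2 = 3.40 × 0.26 / 0.06535 = 13.53 d
  layer 3 (medium sand): t_3 = 1.58 × 0.31 / 0.06535 = 7.495 d
Total t = Σ t_i = 39.54 days.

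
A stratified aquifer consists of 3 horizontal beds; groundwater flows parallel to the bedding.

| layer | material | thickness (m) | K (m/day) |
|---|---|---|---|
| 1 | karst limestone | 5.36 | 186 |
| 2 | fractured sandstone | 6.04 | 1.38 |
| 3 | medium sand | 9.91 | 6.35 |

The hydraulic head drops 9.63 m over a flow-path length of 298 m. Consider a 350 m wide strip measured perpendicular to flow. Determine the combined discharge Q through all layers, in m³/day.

12100

Flow is parallel to layering, so each bed carries its own Darcy discharge and the transmissivities add.
Σ(K_i·b_i) = 186×5.36 + 1.38×6.04 + 6.35×9.91 = 1068 m²/day.
Hydraulic gradient i = Δh / L = 9.63 / 298 = 0.03232.
Q = Σ(K_i·b_i) · W · i = 1068 × 350 × 0.03232 = 12082 m³/day.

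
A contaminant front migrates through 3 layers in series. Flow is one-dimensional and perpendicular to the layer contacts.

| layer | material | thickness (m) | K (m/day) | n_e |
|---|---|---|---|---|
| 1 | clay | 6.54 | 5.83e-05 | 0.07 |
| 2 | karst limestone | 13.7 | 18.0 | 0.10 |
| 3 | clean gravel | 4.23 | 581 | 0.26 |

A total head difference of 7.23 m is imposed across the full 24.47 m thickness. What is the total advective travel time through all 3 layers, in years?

With flow normal to the layers, continuity requires the same specific discharge q through every layer.
Σ(b_i/K_i) = 6.54/5.83e-05 + 13.7/18.0 + 4.23/581 = 1.122e+05 d.
q = Δh / Σ(b_i/K_i) = 7.23 / 1.122e+05 = 6.445e-05 m/day.
In each layer the seepage velocity is v_i = q/n_i, so the layer transit time is t_i = b_i·n_i / q:
  layer 1 (clay): t_1 = 6.54 × 0.07 / 6.445e-05 = 7103 d
  layer 2 (karst limestone): t_2 = 13.7 × 0.10 / 6.445e-05 = 21257 d
  layer 3 (clean gravel): t_3 = 4.23 × 0.26 / 6.445e-05 = 17064 d
Total t = Σ t_i = 45424 days = 124.4 years.

124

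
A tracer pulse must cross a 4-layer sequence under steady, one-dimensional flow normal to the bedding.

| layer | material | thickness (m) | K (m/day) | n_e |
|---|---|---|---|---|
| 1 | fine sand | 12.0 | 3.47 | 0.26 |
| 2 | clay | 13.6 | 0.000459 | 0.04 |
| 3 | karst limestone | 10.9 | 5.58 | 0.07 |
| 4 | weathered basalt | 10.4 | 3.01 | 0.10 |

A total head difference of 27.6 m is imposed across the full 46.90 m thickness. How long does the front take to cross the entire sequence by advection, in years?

16.1

With flow normal to the layers, continuity requires the same specific discharge q through every layer.
Σ(b_i/K_i) = 12.0/3.47 + 13.6/0.000459 + 10.9/5.58 + 10.4/3.01 = 29638 d.
q = Δh / Σ(b_i/K_i) = 27.6 / 29638 = 0.0009312 m/day.
In each layer the seepage velocity is v_i = q/n_i, so the layer transit time is t_i = b_i·n_i / q:
  layer 1 (fine sand): t_1 = 12.0 × 0.26 / 0.0009312 = 3350 d
  layer 2 (clay): t_2 = 13.6 × 0.04 / 0.0009312 = 584.2 d
  layer 3 (karst limestone): t_3 = 10.9 × 0.07 / 0.0009312 = 819.4 d
  layer 4 (weathered basalt): t_4 = 10.4 × 0.10 / 0.0009312 = 1117 d
Total t = Σ t_i = 5871 days = 16.07 years.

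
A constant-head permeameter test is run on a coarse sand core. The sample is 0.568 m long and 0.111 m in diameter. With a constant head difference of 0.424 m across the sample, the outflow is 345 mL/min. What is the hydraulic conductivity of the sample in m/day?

Cross-sectional area A = π·(d/2)² = π × (0.111/2)² = 0.009677 m².
Convert discharge: 345 mL/min = 5.750e-06 m³/s.
Darcy's law rearranged: K = Q·L / (A·Δh) = 5.750e-06 × 0.568 / (0.009677 × 0.424) = 0.0007960 m/s = 68.77 m/day.

68.8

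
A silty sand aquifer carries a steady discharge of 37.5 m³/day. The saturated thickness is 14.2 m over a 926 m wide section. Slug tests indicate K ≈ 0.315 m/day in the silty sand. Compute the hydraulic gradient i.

Cross-sectional area A = 926 × 14.2 = 13149 m².
From Q = K·A·i, i = Q / (K·A) = 37.5 / (0.3150 × 13149) = 0.009054.

0.00905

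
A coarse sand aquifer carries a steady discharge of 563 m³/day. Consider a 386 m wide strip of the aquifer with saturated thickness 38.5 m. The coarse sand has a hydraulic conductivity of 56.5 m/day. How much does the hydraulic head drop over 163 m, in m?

0.109

Cross-sectional area A = 386 × 38.5 = 14861 m².
From Q = K·A·i, i = Q / (K·A) = 563 / (56.50 × 14861) = 0.0006705.
Head loss Δh = i · L = 0.0006705 × 163 = 0.1093 m.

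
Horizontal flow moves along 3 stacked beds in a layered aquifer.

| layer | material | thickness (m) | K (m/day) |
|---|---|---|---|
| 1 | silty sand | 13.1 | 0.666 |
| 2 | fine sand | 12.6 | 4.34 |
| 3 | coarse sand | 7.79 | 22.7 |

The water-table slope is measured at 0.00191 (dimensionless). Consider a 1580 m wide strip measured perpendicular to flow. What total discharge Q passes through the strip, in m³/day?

725

Flow is parallel to layering, so each bed carries its own Darcy discharge and the transmissivities add.
Σ(K_i·b_i) = 0.666×13.1 + 4.34×12.6 + 22.7×7.79 = 240.2 m²/day.
Hydraulic gradient i = 0.00191.
Q = Σ(K_i·b_i) · W · i = 240.2 × 1580 × 0.001910 = 725.0 m³/day.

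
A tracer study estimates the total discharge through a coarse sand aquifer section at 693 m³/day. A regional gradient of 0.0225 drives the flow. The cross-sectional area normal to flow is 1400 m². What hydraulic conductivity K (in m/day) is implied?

22.0

Hydraulic gradient i = 0.0225.
From Q = K·A·i, K = Q / (A·i) = 693 / (1400 × 0.02250) = 22.00 m/day.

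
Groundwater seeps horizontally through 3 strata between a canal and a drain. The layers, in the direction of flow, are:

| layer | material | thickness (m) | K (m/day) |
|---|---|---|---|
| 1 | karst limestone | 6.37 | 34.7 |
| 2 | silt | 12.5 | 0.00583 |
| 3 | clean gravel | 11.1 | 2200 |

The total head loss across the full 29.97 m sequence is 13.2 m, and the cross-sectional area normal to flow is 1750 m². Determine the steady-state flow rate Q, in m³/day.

Flow is perpendicular to layering, so the layers act in series and the equivalent K is the thickness-weighted harmonic mean.
Total thickness L = 6.37 + 12.5 + 11.1 = 29.97 m.
Σ(b_i/K_i) = 6.37/34.7 + 12.5/0.00583 + 11.1/2200 = 2144 d.
K_eq = L / Σ(b_i/K_i) = 29.97 / 2144 = 0.01398 m/day.
Q = K_eq · A · (Δh/L) = 0.01398 × 1750 × (13.2/29.97) = 10.77 m³/day.

10.8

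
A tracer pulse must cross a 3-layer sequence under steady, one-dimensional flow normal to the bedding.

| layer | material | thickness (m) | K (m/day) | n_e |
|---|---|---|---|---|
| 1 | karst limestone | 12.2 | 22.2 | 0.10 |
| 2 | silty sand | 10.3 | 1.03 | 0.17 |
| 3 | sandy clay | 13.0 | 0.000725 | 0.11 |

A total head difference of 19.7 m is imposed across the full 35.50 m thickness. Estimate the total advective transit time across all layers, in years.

With flow normal to the layers, continuity requires the same specific discharge q through every layer.
Σ(b_i/K_i) = 12.2/22.2 + 10.3/1.03 + 13.0/0.000725 = 17942 d.
q = Δh / Σ(b_i/K_i) = 19.7 / 17942 = 0.001098 m/day.
In each layer the seepage velocity is v_i = q/n_i, so the layer transit time is t_i = b_i·n_i / q:
  layer 1 (karst limestone): t_1 = 12.2 × 0.10 / 0.001098 = 1111 d
  layer 2 (silty sand): t_2 = 10.3 × 0.17 / 0.001098 = 1595 d
  layer 3 (sandy clay): t_3 = 13.0 × 0.11 / 0.001098 = 1302 d
Total t = Σ t_i = 4008 days = 10.97 years.

11.0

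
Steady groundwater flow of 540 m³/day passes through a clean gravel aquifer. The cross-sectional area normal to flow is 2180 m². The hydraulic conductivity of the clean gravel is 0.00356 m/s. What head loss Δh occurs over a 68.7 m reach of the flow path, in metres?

Convert K: 0.00356 m/s × 86400 = 307.6 m/day.
From Q = K·A·i, i = Q / (K·A) = 540 / (307.6 × 2180) = 0.0008053.
Head loss Δh = i · L = 0.0008053 × 68.7 = 0.05533 m.

0.0553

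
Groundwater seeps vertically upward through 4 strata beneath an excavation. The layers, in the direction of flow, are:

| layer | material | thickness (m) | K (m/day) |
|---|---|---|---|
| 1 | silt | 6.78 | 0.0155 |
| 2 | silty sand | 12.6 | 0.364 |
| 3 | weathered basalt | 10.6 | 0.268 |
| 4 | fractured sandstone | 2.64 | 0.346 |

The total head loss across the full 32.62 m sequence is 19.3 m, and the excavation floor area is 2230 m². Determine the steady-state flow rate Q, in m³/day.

82.9

Flow is perpendicular to layering, so the layers act in series and the equivalent K is the thickness-weighted harmonic mean.
Total thickness L = 6.78 + 12.6 + 10.6 + 2.64 = 32.62 m.
Σ(b_i/K_i) = 6.78/0.0155 + 12.6/0.364 + 10.6/0.268 + 2.64/0.346 = 519.2 d.
K_eq = L / Σ(b_i/K_i) = 32.62 / 519.2 = 0.06283 m/day.
Q = K_eq · A · (Δh/L) = 0.06283 × 2230 × (19.3/32.62) = 82.89 m³/day.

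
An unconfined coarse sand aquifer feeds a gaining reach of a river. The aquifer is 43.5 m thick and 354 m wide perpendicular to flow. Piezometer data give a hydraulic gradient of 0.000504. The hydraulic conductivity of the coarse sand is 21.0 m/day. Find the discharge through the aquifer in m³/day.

163

Cross-sectional area A = 354 × 43.5 = 15399 m².
Hydraulic gradient i = 0.000504.
Darcy's law: Q = K · A · i = 21.00 × 15399 × 0.0005040 = 163.0 m³/day.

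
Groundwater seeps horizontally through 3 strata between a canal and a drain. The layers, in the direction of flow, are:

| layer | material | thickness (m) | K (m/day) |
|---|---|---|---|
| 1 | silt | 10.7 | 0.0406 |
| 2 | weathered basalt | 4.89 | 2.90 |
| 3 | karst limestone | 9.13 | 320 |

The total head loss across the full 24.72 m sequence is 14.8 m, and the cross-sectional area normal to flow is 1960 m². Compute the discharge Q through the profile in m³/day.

Flow is perpendicular to layering, so the layers act in series and the equivalent K is the thickness-weighted harmonic mean.
Total thickness L = 10.7 + 4.89 + 9.13 = 24.72 m.
Σ(b_i/K_i) = 10.7/0.0406 + 4.89/2.90 + 9.13/320 = 265.3 d.
K_eq = L / Σ(b_i/K_i) = 24.72 / 265.3 = 0.09319 m/day.
Q = K_eq · A · (Δh/L) = 0.09319 × 1960 × (14.8/24.72) = 109.4 m³/day.

109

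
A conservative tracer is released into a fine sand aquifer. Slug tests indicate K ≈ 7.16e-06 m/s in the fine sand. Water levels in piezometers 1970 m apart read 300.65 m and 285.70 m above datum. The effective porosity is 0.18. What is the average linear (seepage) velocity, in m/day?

0.0261

Convert K: 7.16e-06 m/s × 86400 = 0.6186 m/day.
Hydraulic gradient i = (300.65 − 285.70) / 1970 = 14.95 / 1970 = 0.007589.
Darcy flux q = K · i = 0.6186 × 0.007589 = 0.004695 m/day.
Seepage velocity v = q / n_e = 0.004695 / 0.18 = 0.02608 m/day.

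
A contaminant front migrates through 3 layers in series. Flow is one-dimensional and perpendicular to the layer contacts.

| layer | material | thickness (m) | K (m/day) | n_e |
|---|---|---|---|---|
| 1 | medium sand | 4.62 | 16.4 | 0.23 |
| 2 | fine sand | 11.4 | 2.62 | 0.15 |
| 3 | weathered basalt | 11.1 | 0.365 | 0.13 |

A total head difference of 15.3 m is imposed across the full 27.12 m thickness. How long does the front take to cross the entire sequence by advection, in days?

9.66

With flow normal to the layers, continuity requires the same specific discharge q through every layer.
Σ(b_i/K_i) = 4.62/16.4 + 11.4/2.62 + 11.1/0.365 = 35.04 d.
q = Δh / Σ(b_i/K_i) = 15.3 / 35.04 = 0.4366 m/day.
In each layer the seepage velocity is v_i = q/n_i, so the layer transit time is t_i = b_i·n_i / q:
  layer 1 (medium sand): t_1 = 4.62 × 0.23 / 0.4366 = 2.434 d
  layer 2 (fine sand): t_2 = 11.4 × 0.15 / 0.4366 = 3.917 d
  layer 3 (weathered basalt): t_3 = 11.1 × 0.13 / 0.4366 = 3.305 d
Total t = Σ t_i = 9.656 days.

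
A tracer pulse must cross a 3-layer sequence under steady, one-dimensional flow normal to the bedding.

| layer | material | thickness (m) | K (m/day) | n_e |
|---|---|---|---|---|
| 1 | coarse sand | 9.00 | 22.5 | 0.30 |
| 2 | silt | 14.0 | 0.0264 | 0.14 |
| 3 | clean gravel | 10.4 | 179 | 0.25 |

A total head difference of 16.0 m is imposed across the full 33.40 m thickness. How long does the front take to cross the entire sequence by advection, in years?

0.659

With flow normal to the layers, continuity requires the same specific discharge q through every layer.
Σ(b_i/K_i) = 9.00/22.5 + 14.0/0.0264 + 10.4/179 = 530.8 d.
q = Δh / Σ(b_i/K_i) = 16.0 / 530.8 = 0.03015 m/day.
In each layer the seepage velocity is v_i = q/n_i, so the layer transit time is t_i = b_i·n_i / q:
  layer 1 (coarse sand): t_1 = 9.00 × 0.30 / 0.03015 = 89.57 d
  layer 2 (silt): t_2 = 14.0 × 0.14 / 0.03015 = 65.02 d
  layer 3 (clean gravel): t_3 = 10.4 × 0.25 / 0.03015 = 86.25 d
Total t = Σ t_i = 240.8 days = 0.6594 years.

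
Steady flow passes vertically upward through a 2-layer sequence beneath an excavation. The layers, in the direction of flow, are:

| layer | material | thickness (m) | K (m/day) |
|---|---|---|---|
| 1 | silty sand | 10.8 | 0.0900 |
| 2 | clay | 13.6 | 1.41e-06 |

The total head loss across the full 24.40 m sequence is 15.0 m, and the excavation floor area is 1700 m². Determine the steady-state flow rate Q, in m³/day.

0.00264

Flow is perpendicular to layering, so the layers act in series and the equivalent K is the thickness-weighted harmonic mean.
Total thickness L = 10.8 + 13.6 = 24.40 m.
Σ(b_i/K_i) = 10.8/0.0900 + 13.6/1.41e-06 = 9.646e+06 d.
K_eq = L / Σ(b_i/K_i) = 24.40 / 9.646e+06 = 2.530e-06 m/day.
Q = K_eq · A · (Δh/L) = 2.530e-06 × 1700 × (15.0/24.40) = 0.002644 m³/day.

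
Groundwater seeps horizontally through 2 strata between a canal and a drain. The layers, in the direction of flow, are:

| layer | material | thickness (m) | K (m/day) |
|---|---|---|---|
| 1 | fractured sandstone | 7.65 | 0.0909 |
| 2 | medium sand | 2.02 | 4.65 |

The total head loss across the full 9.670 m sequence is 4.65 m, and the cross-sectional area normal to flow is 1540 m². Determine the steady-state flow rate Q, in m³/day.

84.7

Flow is perpendicular to layering, so the layers act in series and the equivalent K is the thickness-weighted harmonic mean.
Total thickness L = 7.65 + 2.02 = 9.670 m.
Σ(b_i/K_i) = 7.65/0.0909 + 2.02/4.65 = 84.59 d.
K_eq = L / Σ(b_i/K_i) = 9.670 / 84.59 = 0.1143 m/day.
Q = K_eq · A · (Δh/L) = 0.1143 × 1540 × (4.65/9.670) = 84.65 m³/day.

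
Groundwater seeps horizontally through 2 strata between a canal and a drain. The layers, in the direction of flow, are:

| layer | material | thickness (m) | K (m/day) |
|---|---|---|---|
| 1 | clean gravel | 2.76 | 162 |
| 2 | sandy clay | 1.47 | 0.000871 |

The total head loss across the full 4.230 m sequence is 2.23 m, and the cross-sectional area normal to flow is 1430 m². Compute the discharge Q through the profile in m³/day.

Flow is perpendicular to layering, so the layers act in series and the equivalent K is the thickness-weighted harmonic mean.
Total thickness L = 2.76 + 1.47 = 4.230 m.
Σ(b_i/K_i) = 2.76/162 + 1.47/0.000871 = 1688 d.
K_eq = L / Σ(b_i/K_i) = 4.230 / 1688 = 0.002506 m/day.
Q = K_eq · A · (Δh/L) = 0.002506 × 1430 × (2.23/4.230) = 1.889 m³/day.

1.89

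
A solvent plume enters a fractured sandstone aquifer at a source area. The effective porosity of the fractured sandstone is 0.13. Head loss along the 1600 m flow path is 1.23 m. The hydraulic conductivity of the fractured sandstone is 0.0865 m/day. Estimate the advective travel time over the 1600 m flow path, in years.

8560

Hydraulic gradient i = Δh / L = 1.23 / 1600 = 0.0007688.
Darcy flux q = K · i = 0.08650 × 0.0007688 = 6.650e-05 m/day.
Seepage velocity v = q / n_e = 6.650e-05 / 0.13 = 0.0005115 m/day.
Travel time t = L / v = 1600 / 0.0005115 = 3.128e+06 days = 8564 years.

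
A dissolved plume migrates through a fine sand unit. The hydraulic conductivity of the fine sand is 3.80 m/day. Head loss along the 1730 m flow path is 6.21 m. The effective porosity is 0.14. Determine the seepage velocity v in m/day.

0.0974

Hydraulic gradient i = Δh / L = 6.21 / 1730 = 0.003590.
Darcy flux q = K · i = 3.800 × 0.003590 = 0.01364 m/day.
Seepage velocity v = q / n_e = 0.01364 / 0.14 = 0.09743 m/day.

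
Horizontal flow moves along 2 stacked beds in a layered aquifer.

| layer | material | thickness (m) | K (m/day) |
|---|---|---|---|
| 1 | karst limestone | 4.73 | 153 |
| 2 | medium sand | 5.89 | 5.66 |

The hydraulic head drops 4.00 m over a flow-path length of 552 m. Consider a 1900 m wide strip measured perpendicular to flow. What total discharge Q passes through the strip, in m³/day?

10400

Flow is parallel to layering, so each bed carries its own Darcy discharge and the transmissivities add.
Σ(K_i·b_i) = 153×4.73 + 5.66×5.89 = 757.0 m²/day.
Hydraulic gradient i = Δh / L = 4.00 / 552 = 0.007246.
Q = Σ(K_i·b_i) · W · i = 757.0 × 1900 × 0.007246 = 10423 m³/day.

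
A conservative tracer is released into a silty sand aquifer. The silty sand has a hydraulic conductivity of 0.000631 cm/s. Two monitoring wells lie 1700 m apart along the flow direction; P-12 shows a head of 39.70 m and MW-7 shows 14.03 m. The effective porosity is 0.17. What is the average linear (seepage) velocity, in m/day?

0.0484

Convert K: 0.000631 cm/s × 864 = 0.5452 m/day.
Hydraulic gradient i = (39.70 − 14.03) / 1700 = 25.67 / 1700 = 0.01510.
Darcy flux q = K · i = 0.5452 × 0.01510 = 0.008232 m/day.
Seepage velocity v = q / n_e = 0.008232 / 0.17 = 0.04843 m/day.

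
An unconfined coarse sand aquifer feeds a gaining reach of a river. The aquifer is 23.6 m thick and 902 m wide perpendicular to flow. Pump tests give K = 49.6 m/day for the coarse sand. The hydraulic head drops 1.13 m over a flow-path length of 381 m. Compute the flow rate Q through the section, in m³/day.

Cross-sectional area A = 902 × 23.6 = 21287 m².
Hydraulic gradient i = Δh / L = 1.13 / 381 = 0.002966.
Darcy's law: Q = K · A · i = 49.60 × 21287 × 0.002966 = 3132 m³/day.

3130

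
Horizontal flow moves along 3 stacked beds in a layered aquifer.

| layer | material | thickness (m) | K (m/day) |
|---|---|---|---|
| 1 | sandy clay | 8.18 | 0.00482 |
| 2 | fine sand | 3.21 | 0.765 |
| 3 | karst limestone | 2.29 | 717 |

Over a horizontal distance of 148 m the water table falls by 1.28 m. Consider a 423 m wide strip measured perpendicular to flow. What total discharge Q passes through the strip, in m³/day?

Flow is parallel to layering, so each bed carries its own Darcy discharge and the transmissivities add.
Σ(K_i·b_i) = 0.00482×8.18 + 0.765×3.21 + 717×2.29 = 1644 m²/day.
Hydraulic gradient i = Δh / L = 1.28 / 148 = 0.008649.
Q = Σ(K_i·b_i) · W · i = 1644 × 423 × 0.008649 = 6016 m³/day.

6020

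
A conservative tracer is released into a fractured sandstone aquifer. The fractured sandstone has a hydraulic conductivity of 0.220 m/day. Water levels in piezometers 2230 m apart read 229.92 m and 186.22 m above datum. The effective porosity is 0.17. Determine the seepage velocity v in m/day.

Hydraulic gradient i = (229.92 − 186.22) / 2230 = 43.7 / 2230 = 0.01960.
Darcy flux q = K · i = 0.2200 × 0.01960 = 0.004311 m/day.
Seepage velocity v = q / n_e = 0.004311 / 0.17 = 0.02536 m/day.

0.0254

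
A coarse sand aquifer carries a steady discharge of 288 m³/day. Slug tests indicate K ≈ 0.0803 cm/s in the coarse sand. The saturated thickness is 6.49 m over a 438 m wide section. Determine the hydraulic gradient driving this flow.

0.00146

Convert K: 0.0803 cm/s × 864 = 69.38 m/day.
Cross-sectional area A = 438 × 6.49 = 2843 m².
From Q = K·A·i, i = Q / (K·A) = 288 / (69.38 × 2843) = 0.001460.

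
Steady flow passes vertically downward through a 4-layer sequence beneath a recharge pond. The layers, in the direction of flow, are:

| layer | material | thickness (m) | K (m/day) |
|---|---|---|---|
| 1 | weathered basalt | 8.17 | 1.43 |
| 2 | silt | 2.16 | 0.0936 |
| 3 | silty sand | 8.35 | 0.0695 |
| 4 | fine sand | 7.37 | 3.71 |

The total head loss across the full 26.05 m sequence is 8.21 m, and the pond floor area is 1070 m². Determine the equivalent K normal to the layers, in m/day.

Flow is perpendicular to layering, so the layers act in series and the equivalent K is the thickness-weighted harmonic mean.
Total thickness L = 8.17 + 2.16 + 8.35 + 7.37 = 26.05 m.
Σ(b_i/K_i) = 8.17/1.43 + 2.16/0.0936 + 8.35/0.0695 + 7.37/3.71 = 150.9 d.
K_eq = L / Σ(b_i/K_i) = 26.05 / 150.9 = 0.1726 m/day.

0.173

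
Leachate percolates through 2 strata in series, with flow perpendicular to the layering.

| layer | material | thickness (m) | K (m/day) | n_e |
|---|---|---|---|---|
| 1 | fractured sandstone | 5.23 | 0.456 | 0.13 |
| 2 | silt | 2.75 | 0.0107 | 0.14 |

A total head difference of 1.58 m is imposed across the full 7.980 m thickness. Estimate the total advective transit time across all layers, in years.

0.495

With flow normal to the layers, continuity requires the same specific discharge q through every layer.
Σ(b_i/K_i) = 5.23/0.456 + 2.75/0.0107 = 268.5 d.
q = Δh / Σ(b_i/K_i) = 1.58 / 268.5 = 0.005885 m/day.
In each layer the seepage velocity is v_i = q/n_i, so the layer transit time is t_i = b_i·n_i / q:
  layer 1 (fractured sandstone): t_1 = 5.23 × 0.13 / 0.005885 = 115.5 d
  layer 2 (silt): t_2 = 2.75 × 0.14 / 0.005885 = 65.42 d
Total t = Σ t_i = 181.0 days = 0.4954 years.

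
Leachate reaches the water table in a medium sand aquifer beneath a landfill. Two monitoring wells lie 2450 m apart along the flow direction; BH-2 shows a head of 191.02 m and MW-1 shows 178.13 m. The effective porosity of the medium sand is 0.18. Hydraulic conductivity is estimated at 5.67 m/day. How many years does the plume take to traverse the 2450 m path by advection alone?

40.5

Hydraulic gradient i = (191.02 − 178.13) / 2450 = 12.89 / 2450 = 0.005261.
Darcy flux q = K · i = 5.670 × 0.005261 = 0.02983 m/day.
Seepage velocity v = q / n_e = 0.02983 / 0.18 = 0.1657 m/day.
Travel time t = L / v = 2450 / 0.1657 = 14783 days = 40.47 years.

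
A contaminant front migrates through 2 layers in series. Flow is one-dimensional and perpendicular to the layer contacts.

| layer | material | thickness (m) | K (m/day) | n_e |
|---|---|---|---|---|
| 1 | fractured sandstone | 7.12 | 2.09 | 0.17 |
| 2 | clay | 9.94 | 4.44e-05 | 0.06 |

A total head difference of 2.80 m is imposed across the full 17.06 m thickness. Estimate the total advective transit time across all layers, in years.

With flow normal to the layers, continuity requires the same specific discharge q through every layer.
Σ(b_i/K_i) = 7.12/2.09 + 9.94/4.44e-05 = 2.239e+05 d.
q = Δh / Σ(b_i/K_i) = 2.80 / 2.239e+05 = 1.251e-05 m/day.
In each layer the seepage velocity is v_i = q/n_i, so the layer transit time is t_i = b_i·n_i / q:
  layer 1 (fractured sandstone): t_1 = 7.12 × 0.17 / 1.251e-05 = 96779 d
  layer 2 (clay): t_2 = 9.94 × 0.06 / 1.251e-05 = 47686 d
Total t = Σ t_i = 1.445e+05 days = 395.5 years.

396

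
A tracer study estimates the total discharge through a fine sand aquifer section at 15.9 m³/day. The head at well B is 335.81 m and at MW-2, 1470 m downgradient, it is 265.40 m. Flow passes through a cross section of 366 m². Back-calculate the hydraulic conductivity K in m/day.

Hydraulic gradient i = (335.81 − 265.40) / 1470 = 70.41 / 1470 = 0.04790.
From Q = K·A·i, K = Q / (A·i) = 15.9 / (366.0 × 0.04790) = 0.9070 m/day.

0.907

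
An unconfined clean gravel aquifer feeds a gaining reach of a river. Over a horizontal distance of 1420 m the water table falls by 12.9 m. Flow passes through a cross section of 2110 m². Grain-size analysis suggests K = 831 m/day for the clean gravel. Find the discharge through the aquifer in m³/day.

Hydraulic gradient i = Δh / L = 12.9 / 1420 = 0.009085.
Darcy's law: Q = K · A · i = 831.0 × 2110 × 0.009085 = 15929 m³/day.

15900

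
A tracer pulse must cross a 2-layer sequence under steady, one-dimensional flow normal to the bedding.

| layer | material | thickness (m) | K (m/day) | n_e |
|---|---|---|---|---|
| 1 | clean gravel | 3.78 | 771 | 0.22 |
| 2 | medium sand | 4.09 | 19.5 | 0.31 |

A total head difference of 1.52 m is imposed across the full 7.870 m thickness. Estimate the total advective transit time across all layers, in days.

With flow normal to the layers, continuity requires the same specific discharge q through every layer.
Σ(b_i/K_i) = 3.78/771 + 4.09/19.5 = 0.2146 d.
q = Δh / Σ(b_i/K_i) = 1.52 / 0.2146 = 7.081 m/day.
In each layer the seepage velocity is v_i = q/n_i, so the layer transit time is t_i = b_i·n_i / q:
  layer 1 (clean gravel): t_1 = 3.78 × 0.22 / 7.081 = 0.1174 d
  layer 2 (medium sand): t_2 = 4.09 × 0.31 / 7.081 = 0.1790 d
Total t = Σ t_i = 0.2965 days.

0.296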